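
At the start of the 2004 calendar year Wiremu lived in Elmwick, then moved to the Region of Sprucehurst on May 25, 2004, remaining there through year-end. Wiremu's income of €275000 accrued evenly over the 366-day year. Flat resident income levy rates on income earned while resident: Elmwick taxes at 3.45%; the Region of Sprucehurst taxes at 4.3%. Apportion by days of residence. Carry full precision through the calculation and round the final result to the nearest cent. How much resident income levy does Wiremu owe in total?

Elmwick, January 1 – May 24, 2004: 145 days → €275000 × 3.45% × 145/366 = €3758.7090
The Region of Sprucehurst, May 25 – December 31, 2004: 221 days → €275000 × 4.3% × 221/366 = €7140.2322
Total = €10898.9413

€10898.94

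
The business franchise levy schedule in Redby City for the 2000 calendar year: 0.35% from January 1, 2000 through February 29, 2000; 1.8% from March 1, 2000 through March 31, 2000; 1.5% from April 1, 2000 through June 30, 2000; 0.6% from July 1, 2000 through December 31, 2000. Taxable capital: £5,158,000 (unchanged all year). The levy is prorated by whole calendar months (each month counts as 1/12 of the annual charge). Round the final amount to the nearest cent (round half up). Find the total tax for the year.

£45,562.33

January 1 – February 29, 2000: 2 months at 0.35% → £5,158,000 × 0.35% × 2/12 = £3,008.8333
March 1 – March 31, 2000: 1 month at 1.8% → £5,158,000 × 1.8% × 1/12 = £7,737.0000
April 1 – June 30, 2000: 3 months at 1.5% → £5,158,000 × 1.5% × 3/12 = £19,342.5000
July 1 – December 31, 2000: 6 months at 0.6% → £5,158,000 × 0.6% × 6/12 = £15,474.0000
Total = £45,562.3333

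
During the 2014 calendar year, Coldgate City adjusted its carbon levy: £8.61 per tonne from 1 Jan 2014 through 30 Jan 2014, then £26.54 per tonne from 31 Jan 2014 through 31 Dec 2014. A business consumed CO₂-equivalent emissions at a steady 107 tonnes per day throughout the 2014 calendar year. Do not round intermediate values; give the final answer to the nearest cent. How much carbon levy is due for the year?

£978,964.40

1 Jan – 30 Jan 2014: 30 days × 107 tonnes/day = 3,210 tonnes at £8.61/tonne → £27,638.10
31 Jan – 31 Dec 2014: 335 days × 107 tonnes/day = 35,845 tonnes at £26.54/tonne → £951,326.30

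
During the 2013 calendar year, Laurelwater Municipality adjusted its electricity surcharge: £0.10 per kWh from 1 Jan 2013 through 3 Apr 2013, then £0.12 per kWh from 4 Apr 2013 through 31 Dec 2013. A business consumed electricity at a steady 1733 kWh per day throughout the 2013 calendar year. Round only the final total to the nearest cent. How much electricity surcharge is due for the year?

£72682.02

1 Jan – 3 Apr 2013: 93 days × 1733 kWh/day = 161,169 kWh at £0.10/kWh → £16116.90
4 Apr – 31 Dec 2013: 272 days × 1733 kWh/day = 471,376 kWh at £0.12/kWh → £56565.12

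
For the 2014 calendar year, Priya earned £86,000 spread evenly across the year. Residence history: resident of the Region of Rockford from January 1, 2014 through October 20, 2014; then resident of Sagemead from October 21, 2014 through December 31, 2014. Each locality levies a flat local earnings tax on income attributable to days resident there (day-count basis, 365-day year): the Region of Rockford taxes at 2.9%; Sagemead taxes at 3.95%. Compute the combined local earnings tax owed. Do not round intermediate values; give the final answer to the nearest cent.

The Region of Rockford, January 1 – October 20, 2014: 293 days → £86,000 × 2.9% × 293/365 = £2,002.0329
Sagemead, October 21 – December 31, 2014: 72 days → £86,000 × 3.95% × 72/365 = £670.0932
Total = £2,672.1260

£2,672.13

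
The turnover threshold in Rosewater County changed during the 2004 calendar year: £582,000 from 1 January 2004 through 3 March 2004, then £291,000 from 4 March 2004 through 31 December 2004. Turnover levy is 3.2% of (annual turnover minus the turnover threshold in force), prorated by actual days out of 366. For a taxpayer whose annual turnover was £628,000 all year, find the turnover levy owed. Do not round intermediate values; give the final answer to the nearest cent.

1 January – 3 March 2004: 63 days, exemption £582,000 → (£628,000 − £582,000) × 3.2% × 63/366 = £253.3770
4 March – 31 December 2004: 303 days, exemption £291,000 → (£628,000 − £291,000) × 3.2% × 303/366 = £8,927.7377
Total = £9,181.1148

£9,181.11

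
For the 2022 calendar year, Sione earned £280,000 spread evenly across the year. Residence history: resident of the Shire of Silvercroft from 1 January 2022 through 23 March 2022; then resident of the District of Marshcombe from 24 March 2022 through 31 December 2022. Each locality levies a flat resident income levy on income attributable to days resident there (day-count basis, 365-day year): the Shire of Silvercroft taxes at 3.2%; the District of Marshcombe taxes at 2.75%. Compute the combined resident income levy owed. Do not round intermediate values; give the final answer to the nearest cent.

£7,983.07

The Shire of Silvercroft, 1 January – 23 March 2022: 82 days → £280,000 × 3.2% × 82/365 = £2,012.9315
The District of Marshcombe, 24 March – 31 December 2022: 283 days → £280,000 × 2.75% × 283/365 = £5,970.1370
Total = £7,983.0685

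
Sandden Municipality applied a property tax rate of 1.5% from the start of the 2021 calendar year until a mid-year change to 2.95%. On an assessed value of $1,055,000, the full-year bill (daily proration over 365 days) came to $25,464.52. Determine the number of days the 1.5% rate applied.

Let d = days at the first rate; then 365 − d days at the second rate.
$1,055,000 × [1.5%·d + 2.95%·(365−d)] / 365 = $25,464.52
Solving gives d = 135, so the new rate took effect on 16 May 2021.

135 days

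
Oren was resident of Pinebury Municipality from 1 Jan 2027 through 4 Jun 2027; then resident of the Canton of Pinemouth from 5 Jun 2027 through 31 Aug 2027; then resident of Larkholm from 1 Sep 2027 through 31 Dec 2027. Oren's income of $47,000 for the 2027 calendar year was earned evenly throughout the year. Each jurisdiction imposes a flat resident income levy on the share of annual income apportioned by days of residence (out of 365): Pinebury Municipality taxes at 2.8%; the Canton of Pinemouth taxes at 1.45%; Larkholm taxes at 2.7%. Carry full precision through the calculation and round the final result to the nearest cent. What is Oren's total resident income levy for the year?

Pinebury Municipality, 1 Jan – 4 Jun 2027: 155 days → $47,000 × 2.8% × 155/365 = $558.8493
The Canton of Pinemouth, 5 Jun – 31 Aug 2027: 88 days → $47,000 × 1.45% × 88/365 = $164.3068
Larkholm, 1 Sep – 31 Dec 2027: 122 days → $47,000 × 2.7% × 122/365 = $424.1589
Total = $1,147.3151

$1,147.32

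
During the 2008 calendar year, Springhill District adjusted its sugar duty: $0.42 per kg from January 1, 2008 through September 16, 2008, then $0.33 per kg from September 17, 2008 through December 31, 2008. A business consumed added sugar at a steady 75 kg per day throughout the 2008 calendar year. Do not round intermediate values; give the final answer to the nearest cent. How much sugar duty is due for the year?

$10,813.50

January 1 – September 16, 2008: 260 days × 75 kg/day = 19,500 kg at $0.42/kg → $8,190.00
September 17 – December 31, 2008: 106 days × 75 kg/day = 7,950 kg at $0.33/kg → $2,623.50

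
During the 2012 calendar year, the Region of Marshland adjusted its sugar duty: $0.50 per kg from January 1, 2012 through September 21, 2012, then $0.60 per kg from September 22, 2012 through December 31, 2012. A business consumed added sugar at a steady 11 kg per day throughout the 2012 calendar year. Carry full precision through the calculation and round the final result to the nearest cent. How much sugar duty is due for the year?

$2124.10

January 1 – September 21, 2012: 265 days × 11 kg/day = 2,915 kg at $0.50/kg → $1457.50
September 22 – December 31, 2012: 101 days × 11 kg/day = 1,111 kg at $0.60/kg → $666.60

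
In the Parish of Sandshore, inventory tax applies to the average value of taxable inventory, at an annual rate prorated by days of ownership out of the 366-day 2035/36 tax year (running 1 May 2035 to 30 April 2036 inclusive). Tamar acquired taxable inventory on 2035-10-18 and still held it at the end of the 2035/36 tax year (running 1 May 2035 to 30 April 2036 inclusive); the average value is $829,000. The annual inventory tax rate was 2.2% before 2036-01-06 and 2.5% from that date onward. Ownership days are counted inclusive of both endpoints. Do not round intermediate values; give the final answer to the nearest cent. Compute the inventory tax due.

2035-10-18 to 2036-01-05: 80 days at 2.2% → $829,000 × 2.2% × 80/366 = $3,986.4481
2036-01-06 to 2036-04-30: 116 days at 2.5% → $829,000 × 2.5% × 116/366 = $6,568.5792
Total = $10,555.0273

$10,555.03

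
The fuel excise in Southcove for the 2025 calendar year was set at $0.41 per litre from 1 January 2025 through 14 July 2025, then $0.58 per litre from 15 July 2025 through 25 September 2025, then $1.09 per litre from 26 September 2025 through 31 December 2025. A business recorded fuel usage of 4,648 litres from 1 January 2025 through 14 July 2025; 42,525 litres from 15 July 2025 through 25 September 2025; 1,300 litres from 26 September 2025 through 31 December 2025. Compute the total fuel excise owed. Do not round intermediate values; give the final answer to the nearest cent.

1 January – 14 July 2025: 4,648 litres at $0.41/litre → $1905.68
15 July – 25 September 2025: 42,525 litres at $0.58/litre → $24664.50
26 September – 31 December 2025: 1,300 litres at $1.09/litre → $1417.00

$27987.18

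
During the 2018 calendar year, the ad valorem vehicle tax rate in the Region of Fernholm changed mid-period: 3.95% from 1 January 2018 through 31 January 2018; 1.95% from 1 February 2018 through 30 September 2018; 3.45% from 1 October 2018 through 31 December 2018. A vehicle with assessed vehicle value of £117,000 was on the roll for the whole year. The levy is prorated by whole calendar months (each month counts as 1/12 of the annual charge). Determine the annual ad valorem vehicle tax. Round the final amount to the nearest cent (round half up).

£2,915.25

1 January – 31 January 2018: 1 month at 3.95% → £117,000 × 3.95% × 1/12 = £385.1250
1 February – 30 September 2018: 8 months at 1.95% → £117,000 × 1.95% × 8/12 = £1,521.0000
1 October – 31 December 2018: 3 months at 3.45% → £117,000 × 3.45% × 3/12 = £1,009.1250
Total = £2,915.2500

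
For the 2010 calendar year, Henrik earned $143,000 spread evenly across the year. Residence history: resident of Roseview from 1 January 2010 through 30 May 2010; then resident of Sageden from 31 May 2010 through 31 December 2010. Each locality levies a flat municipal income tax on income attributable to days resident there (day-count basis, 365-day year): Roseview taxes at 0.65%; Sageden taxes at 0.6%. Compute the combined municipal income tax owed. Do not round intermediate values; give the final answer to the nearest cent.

Roseview, 1 January – 30 May 2010: 150 days → $143,000 × 0.65% × 150/365 = $381.9863
Sageden, 31 May – 31 December 2010: 215 days → $143,000 × 0.6% × 215/365 = $505.3973
Total = $887.3836

$887.38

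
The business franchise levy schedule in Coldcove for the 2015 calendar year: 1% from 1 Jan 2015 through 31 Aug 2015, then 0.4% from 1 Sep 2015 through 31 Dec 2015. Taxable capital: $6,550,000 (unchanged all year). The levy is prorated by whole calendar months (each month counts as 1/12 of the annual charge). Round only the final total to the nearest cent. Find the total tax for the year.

1 Jan – 31 Aug 2015: 8 months at 1% → $6,550,000 × 1% × 8/12 = $43,666.6667
1 Sep – 31 Dec 2015: 4 months at 0.4% → $6,550,000 × 0.4% × 4/12 = $8,733.3333
Total = $52,400.0000

$52,400.00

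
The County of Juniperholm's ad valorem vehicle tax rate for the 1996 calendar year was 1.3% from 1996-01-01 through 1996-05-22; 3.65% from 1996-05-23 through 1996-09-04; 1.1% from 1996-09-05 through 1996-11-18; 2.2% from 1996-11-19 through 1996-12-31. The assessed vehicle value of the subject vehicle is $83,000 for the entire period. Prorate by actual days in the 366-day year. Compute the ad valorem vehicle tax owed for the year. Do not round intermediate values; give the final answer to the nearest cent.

$1,692.32

1996-01-01 to 1996-05-22: 143 days at 1.3% → $83,000 × 1.3% × 143/366 = $421.5765
1996-05-23 to 1996-09-04: 105 days at 3.65% → $83,000 × 3.65% × 105/366 = $869.1189
1996-09-05 to 1996-11-18: 75 days at 1.1% → $83,000 × 1.1% × 75/366 = $187.0902
1996-11-19 to 1996-12-31: 43 days at 2.2% → $83,000 × 2.2% × 43/366 = $214.5301
Total = $1,692.3156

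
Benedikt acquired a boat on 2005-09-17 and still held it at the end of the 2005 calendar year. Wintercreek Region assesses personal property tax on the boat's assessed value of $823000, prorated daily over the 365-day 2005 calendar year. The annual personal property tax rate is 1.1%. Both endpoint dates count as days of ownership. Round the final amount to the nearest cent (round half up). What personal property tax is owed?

Days held (2005-09-17 to 2005-12-31): 106 out of 365
Tax = $823000 × 1.1% × 106/365 = $2629.0904

$2629.09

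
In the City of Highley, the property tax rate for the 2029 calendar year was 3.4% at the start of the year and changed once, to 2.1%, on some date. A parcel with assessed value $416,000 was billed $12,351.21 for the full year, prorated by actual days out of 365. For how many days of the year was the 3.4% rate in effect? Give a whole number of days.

Let d = days at the first rate; then 365 − d days at the second rate.
$416,000 × [3.4%·d + 2.1%·(365−d)] / 365 = $12,351.21
Solving gives d = 244, so the new rate took effect on September 2, 2029.

244 days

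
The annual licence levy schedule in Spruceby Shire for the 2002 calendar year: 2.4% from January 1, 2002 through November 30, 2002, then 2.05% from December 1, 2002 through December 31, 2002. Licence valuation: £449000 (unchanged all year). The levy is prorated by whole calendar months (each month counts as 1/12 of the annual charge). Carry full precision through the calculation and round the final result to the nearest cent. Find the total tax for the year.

January 1 – November 30, 2002: 11 months at 2.4% → £449000 × 2.4% × 11/12 = £9878.0000
December 1 – December 31, 2002: 1 month at 2.05% → £449000 × 2.05% × 1/12 = £767.0417
Total = £10645.0417

£10645.04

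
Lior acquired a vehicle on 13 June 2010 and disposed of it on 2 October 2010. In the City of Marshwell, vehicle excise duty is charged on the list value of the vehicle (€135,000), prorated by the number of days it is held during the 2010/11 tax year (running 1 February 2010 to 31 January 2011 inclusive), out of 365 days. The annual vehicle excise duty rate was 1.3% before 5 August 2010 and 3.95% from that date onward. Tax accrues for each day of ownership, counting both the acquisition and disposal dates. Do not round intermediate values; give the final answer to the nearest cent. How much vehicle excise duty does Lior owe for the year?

€1,116.80

13 June – 4 August 2010: 53 days at 1.3% → €135,000 × 1.3% × 53/365 = €254.8356
5 August – 2 October 2010: 59 days at 3.95% → €135,000 × 3.95% × 59/365 = €861.9658
Total = €1,116.8014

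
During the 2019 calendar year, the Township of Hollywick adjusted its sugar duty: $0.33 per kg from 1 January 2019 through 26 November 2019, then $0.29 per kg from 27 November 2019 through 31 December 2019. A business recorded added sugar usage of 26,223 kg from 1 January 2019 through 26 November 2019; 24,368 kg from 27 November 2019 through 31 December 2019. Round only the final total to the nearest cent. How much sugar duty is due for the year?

1 January – 26 November 2019: 26,223 kg at $0.33/kg → $8,653.59
27 November – 31 December 2019: 24,368 kg at $0.29/kg → $7,066.72

$15,720.31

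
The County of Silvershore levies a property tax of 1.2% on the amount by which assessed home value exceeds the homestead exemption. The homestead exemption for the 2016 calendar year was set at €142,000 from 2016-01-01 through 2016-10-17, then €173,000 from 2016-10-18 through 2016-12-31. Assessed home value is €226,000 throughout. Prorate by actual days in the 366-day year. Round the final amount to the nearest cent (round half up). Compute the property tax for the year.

€931.77

2016-01-01 to 2016-10-17: 291 days, exemption €142,000 → (€226,000 − €142,000) × 1.2% × 291/366 = €801.4426
2016-10-18 to 2016-12-31: 75 days, exemption €173,000 → (€226,000 − €173,000) × 1.2% × 75/366 = €130.3279
Total = €931.7705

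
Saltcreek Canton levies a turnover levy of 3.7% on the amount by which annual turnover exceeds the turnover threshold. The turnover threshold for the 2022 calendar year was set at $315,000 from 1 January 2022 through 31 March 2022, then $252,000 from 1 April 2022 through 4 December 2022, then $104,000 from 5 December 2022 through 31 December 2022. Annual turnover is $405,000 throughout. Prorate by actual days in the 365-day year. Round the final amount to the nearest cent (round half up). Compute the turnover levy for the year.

$5,491.31

1 January – 31 March 2022: 90 days, exemption $315,000 → ($405,000 − $315,000) × 3.7% × 90/365 = $821.0959
1 April – 4 December 2022: 248 days, exemption $252,000 → ($405,000 − $252,000) × 3.7% × 248/365 = $3,846.3781
5 December – 31 December 2022: 27 days, exemption $104,000 → ($405,000 − $104,000) × 3.7% × 27/365 = $823.8329
Total = $5,491.3068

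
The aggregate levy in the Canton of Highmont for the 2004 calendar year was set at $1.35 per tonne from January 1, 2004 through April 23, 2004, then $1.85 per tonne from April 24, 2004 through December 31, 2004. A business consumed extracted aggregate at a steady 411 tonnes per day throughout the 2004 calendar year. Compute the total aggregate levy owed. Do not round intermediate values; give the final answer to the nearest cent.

$254,861.10

January 1 – April 23, 2004: 114 days × 411 tonnes/day = 46,854 tonnes at $1.35/tonne → $63,252.90
April 24 – December 31, 2004: 252 days × 411 tonnes/day = 103,572 tonnes at $1.85/tonne → $191,608.20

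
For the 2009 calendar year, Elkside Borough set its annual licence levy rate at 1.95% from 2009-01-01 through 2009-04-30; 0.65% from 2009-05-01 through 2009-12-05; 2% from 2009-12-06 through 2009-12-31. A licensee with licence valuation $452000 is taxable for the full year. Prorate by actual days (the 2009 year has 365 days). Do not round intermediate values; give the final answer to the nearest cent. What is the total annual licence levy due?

$5304.50

2009-01-01 to 2009-04-30: 120 days at 1.95% → $452000 × 1.95% × 120/365 = $2897.7534
2009-05-01 to 2009-12-05: 219 days at 0.65% → $452000 × 0.65% × 219/365 = $1762.8000
2009-12-06 to 2009-12-31: 26 days at 2% → $452000 × 2% × 26/365 = $643.9452
Total = $5304.4986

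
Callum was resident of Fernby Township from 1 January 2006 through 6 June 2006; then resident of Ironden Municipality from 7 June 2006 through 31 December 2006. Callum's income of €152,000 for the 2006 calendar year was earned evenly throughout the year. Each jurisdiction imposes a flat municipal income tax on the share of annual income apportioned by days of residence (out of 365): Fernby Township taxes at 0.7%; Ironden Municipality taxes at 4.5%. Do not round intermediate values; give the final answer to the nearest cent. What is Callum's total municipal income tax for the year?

Fernby Township, 1 January – 6 June 2006: 157 days → €152,000 × 0.7% × 157/365 = €457.6658
Ironden Municipality, 7 June – 31 December 2006: 208 days → €152,000 × 4.5% × 208/365 = €3,897.8630
Total = €4,355.5288

€4,355.53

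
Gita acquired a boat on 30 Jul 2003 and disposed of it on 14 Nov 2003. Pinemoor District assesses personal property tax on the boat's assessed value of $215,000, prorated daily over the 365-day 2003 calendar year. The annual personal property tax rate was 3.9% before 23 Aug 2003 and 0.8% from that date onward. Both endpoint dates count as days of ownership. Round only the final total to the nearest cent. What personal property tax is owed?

30 Jul – 22 Aug 2003: 24 days at 3.9% → $215,000 × 3.9% × 24/365 = $551.3425
23 Aug – 14 Nov 2003: 84 days at 0.8% → $215,000 × 0.8% × 84/365 = $395.8356
Total = $947.1781

$947.18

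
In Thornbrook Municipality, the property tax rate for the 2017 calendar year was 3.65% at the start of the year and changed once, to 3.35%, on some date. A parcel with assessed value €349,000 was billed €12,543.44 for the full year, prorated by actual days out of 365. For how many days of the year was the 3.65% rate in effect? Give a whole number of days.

297 days

Let d = days at the first rate; then 365 − d days at the second rate.
€349,000 × [3.65%·d + 3.35%·(365−d)] / 365 = €12,543.44
Solving gives d = 297, so the new rate took effect on 25 Oct 2017.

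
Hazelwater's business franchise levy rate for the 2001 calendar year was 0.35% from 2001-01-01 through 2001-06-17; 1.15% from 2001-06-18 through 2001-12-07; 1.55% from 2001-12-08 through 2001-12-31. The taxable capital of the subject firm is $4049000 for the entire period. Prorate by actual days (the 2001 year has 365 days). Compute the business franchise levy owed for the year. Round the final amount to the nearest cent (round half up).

2001-01-01 to 2001-06-17: 168 days at 0.35% → $4049000 × 0.35% × 168/365 = $6522.7726
2001-06-18 to 2001-12-07: 173 days at 1.15% → $4049000 × 1.15% × 173/365 = $22069.8233
2001-12-08 to 2001-12-31: 24 days at 1.55% → $4049000 × 1.55% × 24/365 = $4126.6521
Total = $32719.2479

$32719.25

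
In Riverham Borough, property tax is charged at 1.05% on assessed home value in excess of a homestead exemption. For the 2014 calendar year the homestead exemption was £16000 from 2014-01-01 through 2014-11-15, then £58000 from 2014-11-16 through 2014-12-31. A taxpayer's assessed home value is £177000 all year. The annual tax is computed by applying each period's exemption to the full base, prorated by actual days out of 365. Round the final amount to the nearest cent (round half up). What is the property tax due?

2014-01-01 to 2014-11-15: 319 days, exemption £16000 → (£177000 − £16000) × 1.05% × 319/365 = £1477.4507
2014-11-16 to 2014-12-31: 46 days, exemption £58000 → (£177000 − £58000) × 1.05% × 46/365 = £157.4712
Total = £1634.9219

£1634.92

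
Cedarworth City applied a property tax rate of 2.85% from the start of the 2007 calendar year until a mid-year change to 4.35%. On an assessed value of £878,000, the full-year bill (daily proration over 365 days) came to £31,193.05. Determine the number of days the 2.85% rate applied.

194 days

Let d = days at the first rate; then 365 − d days at the second rate.
£878,000 × [2.85%·d + 4.35%·(365−d)] / 365 = £31,193.05
Solving gives d = 194, so the new rate took effect on July 14, 2007.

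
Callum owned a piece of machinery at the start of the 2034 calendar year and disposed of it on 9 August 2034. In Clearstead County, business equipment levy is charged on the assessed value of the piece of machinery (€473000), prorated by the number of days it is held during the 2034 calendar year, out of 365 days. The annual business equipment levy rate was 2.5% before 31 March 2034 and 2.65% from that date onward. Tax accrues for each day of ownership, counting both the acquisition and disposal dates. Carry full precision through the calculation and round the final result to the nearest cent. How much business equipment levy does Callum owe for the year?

1 January – 30 March 2034: 89 days at 2.5% → €473000 × 2.5% × 89/365 = €2883.3562
31 March – 9 August 2034: 132 days at 2.65% → €473000 × 2.65% × 132/365 = €4533.0247
Total = €7416.3808

€7416.38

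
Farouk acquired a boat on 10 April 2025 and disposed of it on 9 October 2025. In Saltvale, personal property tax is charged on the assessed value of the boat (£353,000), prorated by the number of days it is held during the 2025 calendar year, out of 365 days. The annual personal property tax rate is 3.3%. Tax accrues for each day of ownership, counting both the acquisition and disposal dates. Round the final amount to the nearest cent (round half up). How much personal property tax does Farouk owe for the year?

Days held (10 April – 9 October 2025): 183 out of 365
Tax = £353,000 × 3.3% × 183/365 = £5,840.4575

£5,840.46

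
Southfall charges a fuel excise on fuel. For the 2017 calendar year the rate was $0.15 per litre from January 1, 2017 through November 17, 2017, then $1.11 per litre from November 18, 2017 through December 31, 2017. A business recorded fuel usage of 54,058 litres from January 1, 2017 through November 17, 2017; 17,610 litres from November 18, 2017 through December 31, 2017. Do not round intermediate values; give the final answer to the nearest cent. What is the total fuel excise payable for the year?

January 1 – November 17, 2017: 54,058 litres at $0.15/litre → $8,108.70
November 18 – December 31, 2017: 17,610 litres at $1.11/litre → $19,547.10

$27,655.80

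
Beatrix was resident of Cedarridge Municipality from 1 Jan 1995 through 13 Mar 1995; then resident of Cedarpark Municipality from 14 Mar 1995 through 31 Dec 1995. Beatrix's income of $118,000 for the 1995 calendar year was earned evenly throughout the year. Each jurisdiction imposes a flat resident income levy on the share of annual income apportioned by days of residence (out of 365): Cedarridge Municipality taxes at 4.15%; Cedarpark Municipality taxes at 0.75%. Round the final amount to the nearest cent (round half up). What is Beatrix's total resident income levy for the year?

$1,676.41

Cedarridge Municipality, 1 Jan – 13 Mar 1995: 72 days → $118,000 × 4.15% × 72/365 = $965.9836
Cedarpark Municipality, 14 Mar – 31 Dec 1995: 293 days → $118,000 × 0.75% × 293/365 = $710.4247
Total = $1,676.4082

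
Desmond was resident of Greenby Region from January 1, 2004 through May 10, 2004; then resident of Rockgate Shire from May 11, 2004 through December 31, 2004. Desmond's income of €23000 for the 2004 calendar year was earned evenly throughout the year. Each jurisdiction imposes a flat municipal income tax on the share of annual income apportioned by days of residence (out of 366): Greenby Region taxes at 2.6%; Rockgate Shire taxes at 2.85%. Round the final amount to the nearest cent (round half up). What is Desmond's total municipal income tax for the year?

Greenby Region, January 1 – May 10, 2004: 131 days → €23000 × 2.6% × 131/366 = €214.0383
Rockgate Shire, May 11 – December 31, 2004: 235 days → €23000 × 2.85% × 235/366 = €420.8811
Total = €634.9194

€634.92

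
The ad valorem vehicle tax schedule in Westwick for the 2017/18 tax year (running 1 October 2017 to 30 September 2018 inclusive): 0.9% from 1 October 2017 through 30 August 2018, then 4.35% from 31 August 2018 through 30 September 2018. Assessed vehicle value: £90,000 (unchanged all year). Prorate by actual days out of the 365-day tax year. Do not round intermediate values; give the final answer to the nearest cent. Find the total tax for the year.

1 October 2017 – 30 August 2018: 334 days at 0.9% → £90,000 × 0.9% × 334/365 = £741.2055
31 August – 30 September 2018: 31 days at 4.35% → £90,000 × 4.35% × 31/365 = £332.5068
Total = £1,073.7123

£1,073.71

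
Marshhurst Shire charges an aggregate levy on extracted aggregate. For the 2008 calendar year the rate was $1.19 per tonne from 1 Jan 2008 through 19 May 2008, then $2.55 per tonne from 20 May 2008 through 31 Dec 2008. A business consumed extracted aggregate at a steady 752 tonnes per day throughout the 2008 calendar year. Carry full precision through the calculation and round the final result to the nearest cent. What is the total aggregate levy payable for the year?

1 Jan – 19 May 2008: 140 days × 752 tonnes/day = 105,280 tonnes at $1.19/tonne → $125,283.20
20 May – 31 Dec 2008: 226 days × 752 tonnes/day = 169,952 tonnes at $2.55/tonne → $433,377.60

$558,660.80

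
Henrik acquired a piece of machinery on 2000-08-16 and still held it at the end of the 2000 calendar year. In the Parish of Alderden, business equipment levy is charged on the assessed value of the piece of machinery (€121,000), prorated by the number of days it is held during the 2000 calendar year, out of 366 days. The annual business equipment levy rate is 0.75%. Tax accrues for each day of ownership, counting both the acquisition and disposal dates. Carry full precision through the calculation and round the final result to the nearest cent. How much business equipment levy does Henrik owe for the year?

€342.17

Days held (2000-08-16 to 2000-12-31): 138 out of 366
Tax = €121,000 × 0.75% × 138/366 = €342.1721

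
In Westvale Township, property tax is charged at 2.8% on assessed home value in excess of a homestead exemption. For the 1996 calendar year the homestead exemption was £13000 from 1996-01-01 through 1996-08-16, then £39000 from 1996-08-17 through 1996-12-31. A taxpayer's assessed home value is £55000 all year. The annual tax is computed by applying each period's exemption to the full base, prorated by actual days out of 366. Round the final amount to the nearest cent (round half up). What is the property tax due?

1996-01-01 to 1996-08-16: 229 days, exemption £13000 → (£55000 − £13000) × 2.8% × 229/366 = £735.8033
1996-08-17 to 1996-12-31: 137 days, exemption £39000 → (£55000 − £39000) × 2.8% × 137/366 = £167.6940
Total = £903.4973

£903.50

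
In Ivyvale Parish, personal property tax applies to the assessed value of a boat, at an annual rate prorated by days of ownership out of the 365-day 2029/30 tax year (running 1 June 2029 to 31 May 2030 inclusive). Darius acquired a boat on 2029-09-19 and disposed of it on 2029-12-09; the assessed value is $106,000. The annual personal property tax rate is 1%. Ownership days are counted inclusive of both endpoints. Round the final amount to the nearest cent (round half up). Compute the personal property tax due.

$238.14

Days held (2029-09-19 to 2029-12-09): 82 out of 365
Tax = $106,000 × 1% × 82/365 = $238.1370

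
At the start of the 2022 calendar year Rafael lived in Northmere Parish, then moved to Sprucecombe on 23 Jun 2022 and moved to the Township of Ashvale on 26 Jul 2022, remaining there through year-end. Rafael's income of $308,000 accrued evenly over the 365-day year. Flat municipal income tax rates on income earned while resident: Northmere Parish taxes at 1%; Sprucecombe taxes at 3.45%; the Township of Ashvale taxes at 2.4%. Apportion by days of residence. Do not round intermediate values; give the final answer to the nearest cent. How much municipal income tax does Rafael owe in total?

Northmere Parish, 1 Jan – 22 Jun 2022: 173 days → $308,000 × 1% × 173/365 = $1,459.8356
Sprucecombe, 23 Jun – 25 Jul 2022: 33 days → $308,000 × 3.45% × 33/365 = $960.7068
The Township of Ashvale, 26 Jul – 31 Dec 2022: 159 days → $308,000 × 2.4% × 159/365 = $3,220.0767
Total = $5,640.6192

$5,640.62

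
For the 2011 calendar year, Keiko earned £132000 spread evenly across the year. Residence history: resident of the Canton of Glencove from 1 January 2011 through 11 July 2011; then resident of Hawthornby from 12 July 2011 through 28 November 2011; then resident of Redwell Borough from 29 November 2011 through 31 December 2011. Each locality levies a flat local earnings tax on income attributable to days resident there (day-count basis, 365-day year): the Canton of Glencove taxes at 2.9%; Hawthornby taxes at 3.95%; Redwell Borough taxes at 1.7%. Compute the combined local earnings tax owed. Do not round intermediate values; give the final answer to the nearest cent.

The Canton of Glencove, 1 January – 11 July 2011: 192 days → £132000 × 2.9% × 192/365 = £2013.6329
Hawthornby, 12 July – 28 November 2011: 140 days → £132000 × 3.95% × 140/365 = £1999.8904
Redwell Borough, 29 November – 31 December 2011: 33 days → £132000 × 1.7% × 33/365 = £202.8822
Total = £4216.4055

£4216.41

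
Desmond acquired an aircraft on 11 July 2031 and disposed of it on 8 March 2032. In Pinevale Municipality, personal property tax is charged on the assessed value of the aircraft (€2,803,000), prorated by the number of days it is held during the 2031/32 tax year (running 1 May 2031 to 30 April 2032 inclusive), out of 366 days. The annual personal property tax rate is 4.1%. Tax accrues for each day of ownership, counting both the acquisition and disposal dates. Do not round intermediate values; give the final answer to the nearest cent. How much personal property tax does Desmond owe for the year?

Days held (11 July 2031 – 8 March 2032): 242 out of 366
Tax = €2,803,000 × 4.1% × 242/366 = €75,987.3388

€75,987.34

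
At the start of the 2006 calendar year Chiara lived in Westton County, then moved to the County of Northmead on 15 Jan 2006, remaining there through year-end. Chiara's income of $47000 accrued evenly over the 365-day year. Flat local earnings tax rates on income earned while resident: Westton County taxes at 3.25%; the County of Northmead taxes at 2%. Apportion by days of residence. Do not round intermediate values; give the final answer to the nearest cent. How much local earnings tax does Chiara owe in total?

Westton County, 1 Jan – 14 Jan 2006: 14 days → $47000 × 3.25% × 14/365 = $58.5890
The County of Northmead, 15 Jan – 31 Dec 2006: 351 days → $47000 × 2% × 351/365 = $903.9452
Total = $962.5342

$962.53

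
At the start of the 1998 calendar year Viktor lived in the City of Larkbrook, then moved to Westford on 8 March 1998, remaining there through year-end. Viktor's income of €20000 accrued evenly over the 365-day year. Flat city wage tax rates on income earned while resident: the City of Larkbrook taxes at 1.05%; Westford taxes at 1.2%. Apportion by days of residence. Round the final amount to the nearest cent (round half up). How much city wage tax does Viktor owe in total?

The City of Larkbrook, 1 January – 7 March 1998: 66 days → €20000 × 1.05% × 66/365 = €37.9726
Westford, 8 March – 31 December 1998: 299 days → €20000 × 1.2% × 299/365 = €196.6027
Total = €234.5753

€234.58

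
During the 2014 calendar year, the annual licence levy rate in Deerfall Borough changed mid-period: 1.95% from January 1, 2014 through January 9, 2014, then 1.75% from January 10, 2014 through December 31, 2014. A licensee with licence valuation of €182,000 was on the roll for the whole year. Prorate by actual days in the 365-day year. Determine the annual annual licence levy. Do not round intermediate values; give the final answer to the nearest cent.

January 1 – January 9, 2014: 9 days at 1.95% → €182,000 × 1.95% × 9/365 = €87.5096
January 10 – December 31, 2014: 356 days at 1.75% → €182,000 × 1.75% × 356/365 = €3,106.4658
Total = €3,193.9753

€3,193.98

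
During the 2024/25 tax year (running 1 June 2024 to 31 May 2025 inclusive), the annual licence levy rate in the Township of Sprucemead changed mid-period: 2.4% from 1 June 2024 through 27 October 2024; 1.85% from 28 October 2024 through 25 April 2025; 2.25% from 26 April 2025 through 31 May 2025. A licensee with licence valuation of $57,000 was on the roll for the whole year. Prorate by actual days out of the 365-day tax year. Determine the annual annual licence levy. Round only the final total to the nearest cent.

$1,204.96

1 June – 27 October 2024: 149 days at 2.4% → $57,000 × 2.4% × 149/365 = $558.4438
28 October 2024 – 25 April 2025: 180 days at 1.85% → $57,000 × 1.85% × 180/365 = $520.0274
26 April – 31 May 2025: 36 days at 2.25% → $57,000 × 2.25% × 36/365 = $126.4932
Total = $1,204.9644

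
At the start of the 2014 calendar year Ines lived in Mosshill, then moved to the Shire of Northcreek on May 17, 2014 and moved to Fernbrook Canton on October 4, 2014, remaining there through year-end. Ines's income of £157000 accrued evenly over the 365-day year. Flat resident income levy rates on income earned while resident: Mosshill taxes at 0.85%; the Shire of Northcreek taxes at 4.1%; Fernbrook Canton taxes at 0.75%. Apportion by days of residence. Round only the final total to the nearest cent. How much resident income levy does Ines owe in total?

Mosshill, January 1 – May 16, 2014: 136 days → £157000 × 0.85% × 136/365 = £497.2384
The Shire of Northcreek, May 17 – October 3, 2014: 140 days → £157000 × 4.1% × 140/365 = £2468.9863
Fernbrook Canton, October 4 – December 31, 2014: 89 days → £157000 × 0.75% × 89/365 = £287.1164
Total = £3253.3411

£3253.34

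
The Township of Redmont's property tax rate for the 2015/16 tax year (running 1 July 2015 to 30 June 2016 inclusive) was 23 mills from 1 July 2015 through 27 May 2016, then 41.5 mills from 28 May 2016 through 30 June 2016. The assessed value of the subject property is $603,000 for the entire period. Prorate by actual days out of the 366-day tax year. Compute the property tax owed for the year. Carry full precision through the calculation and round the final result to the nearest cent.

1 July 2015 – 27 May 2016: 332 days at 23 mills → $603,000 × 2.3% × 332/366 = $12,580.6230
28 May – 30 June 2016: 34 days at 41.5 mills → $603,000 × 4.15% × 34/366 = $2,324.6803
Total = $14,905.3033

$14,905.30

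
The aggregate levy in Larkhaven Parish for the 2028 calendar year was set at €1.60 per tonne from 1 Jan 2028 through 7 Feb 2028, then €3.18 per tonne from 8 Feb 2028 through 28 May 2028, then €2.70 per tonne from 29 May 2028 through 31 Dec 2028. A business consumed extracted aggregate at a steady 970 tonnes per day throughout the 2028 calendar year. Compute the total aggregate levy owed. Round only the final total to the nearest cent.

€969689.60

1 Jan – 7 Feb 2028: 38 days × 970 tonnes/day = 36,860 tonnes at €1.60/tonne → €58976.00
8 Feb – 28 May 2028: 111 days × 970 tonnes/day = 107,670 tonnes at €3.18/tonne → €342390.60
29 May – 31 Dec 2028: 217 days × 970 tonnes/day = 210,490 tonnes at €2.70/tonne → €568323.00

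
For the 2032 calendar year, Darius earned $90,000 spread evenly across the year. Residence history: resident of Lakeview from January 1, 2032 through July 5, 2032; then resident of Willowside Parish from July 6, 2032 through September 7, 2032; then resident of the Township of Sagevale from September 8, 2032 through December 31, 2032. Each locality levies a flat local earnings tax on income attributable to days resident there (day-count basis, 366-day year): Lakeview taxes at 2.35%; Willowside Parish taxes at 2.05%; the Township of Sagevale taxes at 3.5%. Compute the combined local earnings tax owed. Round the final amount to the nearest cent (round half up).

$2,392.99

Lakeview, January 1 – July 5, 2032: 187 days → $90,000 × 2.35% × 187/366 = $1,080.6148
Willowside Parish, July 6 – September 7, 2032: 64 days → $90,000 × 2.05% × 64/366 = $322.6230
The Township of Sagevale, September 8 – December 31, 2032: 115 days → $90,000 × 3.5% × 115/366 = $989.7541
Total = $2,392.9918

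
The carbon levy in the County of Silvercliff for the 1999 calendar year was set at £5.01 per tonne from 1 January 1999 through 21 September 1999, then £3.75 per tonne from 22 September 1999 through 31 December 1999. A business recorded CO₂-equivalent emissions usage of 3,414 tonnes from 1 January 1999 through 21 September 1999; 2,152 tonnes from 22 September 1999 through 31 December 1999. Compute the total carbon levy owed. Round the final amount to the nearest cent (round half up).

£25174.14

1 January – 21 September 1999: 3,414 tonnes at £5.01/tonne → £17104.14
22 September – 31 December 1999: 2,152 tonnes at £3.75/tonne → £8070.00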